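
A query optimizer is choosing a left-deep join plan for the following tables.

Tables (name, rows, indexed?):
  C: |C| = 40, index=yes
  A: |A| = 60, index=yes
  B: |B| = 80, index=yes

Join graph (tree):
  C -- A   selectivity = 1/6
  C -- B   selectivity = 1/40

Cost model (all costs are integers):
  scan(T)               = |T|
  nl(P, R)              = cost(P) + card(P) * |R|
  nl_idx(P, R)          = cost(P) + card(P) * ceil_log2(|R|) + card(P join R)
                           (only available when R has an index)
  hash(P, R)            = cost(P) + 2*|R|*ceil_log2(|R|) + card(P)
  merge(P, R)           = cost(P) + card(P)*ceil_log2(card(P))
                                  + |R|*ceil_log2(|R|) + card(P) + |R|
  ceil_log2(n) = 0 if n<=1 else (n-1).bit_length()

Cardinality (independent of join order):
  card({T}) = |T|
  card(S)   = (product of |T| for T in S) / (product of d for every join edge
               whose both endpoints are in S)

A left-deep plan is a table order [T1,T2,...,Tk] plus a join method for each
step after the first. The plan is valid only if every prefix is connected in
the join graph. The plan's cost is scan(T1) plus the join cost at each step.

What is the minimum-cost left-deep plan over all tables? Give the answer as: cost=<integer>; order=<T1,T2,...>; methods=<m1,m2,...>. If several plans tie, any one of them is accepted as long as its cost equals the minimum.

cost=1200; order=C,B,A; methods=nl_idx,hash

Selinger DP (subsets sized 1..n):
  {C}: scan cost=40, card=40
  {A}: scan cost=60, card=60
  {B}: scan cost=80, card=80
  {AC}: card=400; try (C,hash)→600, (A,nl_idx)→680, (A,merge)→740, (C,merge)→760, (A,hash)→800, (C,nl_idx)→820 …(+2); best=600 via (C,hash)
  {BC}: card=80; try (B,nl_idx)→400, (C,hash)→640, (C,nl_idx)→640, (B,merge)→960, (C,merge)→1000, (B,hash)→1200 …(+2); best=400 via (B,nl_idx)
  {ABC}: card=800; try (A,hash)→1200, (A,merge)→1460, (A,nl_idx)→1680, (B,hash)→2120, (B,nl_idx)→4200, (A,nl)→5200 …(+2); best=1200 via (A,hash)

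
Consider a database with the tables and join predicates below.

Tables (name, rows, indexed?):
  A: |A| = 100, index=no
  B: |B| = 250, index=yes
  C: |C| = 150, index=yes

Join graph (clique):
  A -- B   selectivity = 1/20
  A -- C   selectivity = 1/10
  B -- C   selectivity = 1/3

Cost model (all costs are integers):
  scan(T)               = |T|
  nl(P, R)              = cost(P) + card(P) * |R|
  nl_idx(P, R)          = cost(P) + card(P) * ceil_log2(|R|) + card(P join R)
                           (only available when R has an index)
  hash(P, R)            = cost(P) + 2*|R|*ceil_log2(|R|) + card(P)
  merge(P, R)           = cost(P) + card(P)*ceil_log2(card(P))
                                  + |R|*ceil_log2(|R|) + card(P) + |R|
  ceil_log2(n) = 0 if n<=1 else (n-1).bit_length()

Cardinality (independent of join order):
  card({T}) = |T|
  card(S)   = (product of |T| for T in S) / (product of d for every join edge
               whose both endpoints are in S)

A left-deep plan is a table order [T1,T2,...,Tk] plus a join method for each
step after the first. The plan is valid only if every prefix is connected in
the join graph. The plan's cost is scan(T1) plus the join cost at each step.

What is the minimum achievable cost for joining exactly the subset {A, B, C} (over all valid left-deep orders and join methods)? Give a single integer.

5550

Selinger DP over subsets of {A,B,C}:
  {A}: scan cost=100, card=100
  {B}: scan cost=250, card=250
  {C}: scan cost=150, card=150
  {AB}: card=1250; try (A,hash)→1900, (B,nl_idx)→2150, (B,merge)→3150, (A,merge)→3300, (B,hash)→4200, (B,nl)→25100 …(+1); best=1900 via (A,hash)
  {AC}: card=1500; try (A,hash)→1700, (C,merge)→2250, (A,merge)→2300, (C,nl_idx)→2400, (C,hash)→2600, (C,nl)→15100 …(+1); best=1700 via (A,hash)
  {BC}: card=12500; try (C,hash)→2900, (B,merge)→3750, (C,merge)→3850, (B,hash)→4300, (B,nl_idx)→13850, (C,nl_idx)→14750 …(+2); best=2900 via (C,hash)
  {ABC}: card=6250; try (C,hash)→5550, (B,hash)→7200, (A,hash)→16800, (C,nl_idx)→18150, (C,merge)→18250, (B,nl_idx)→19950 …(+5); best=5550 via (C,hash)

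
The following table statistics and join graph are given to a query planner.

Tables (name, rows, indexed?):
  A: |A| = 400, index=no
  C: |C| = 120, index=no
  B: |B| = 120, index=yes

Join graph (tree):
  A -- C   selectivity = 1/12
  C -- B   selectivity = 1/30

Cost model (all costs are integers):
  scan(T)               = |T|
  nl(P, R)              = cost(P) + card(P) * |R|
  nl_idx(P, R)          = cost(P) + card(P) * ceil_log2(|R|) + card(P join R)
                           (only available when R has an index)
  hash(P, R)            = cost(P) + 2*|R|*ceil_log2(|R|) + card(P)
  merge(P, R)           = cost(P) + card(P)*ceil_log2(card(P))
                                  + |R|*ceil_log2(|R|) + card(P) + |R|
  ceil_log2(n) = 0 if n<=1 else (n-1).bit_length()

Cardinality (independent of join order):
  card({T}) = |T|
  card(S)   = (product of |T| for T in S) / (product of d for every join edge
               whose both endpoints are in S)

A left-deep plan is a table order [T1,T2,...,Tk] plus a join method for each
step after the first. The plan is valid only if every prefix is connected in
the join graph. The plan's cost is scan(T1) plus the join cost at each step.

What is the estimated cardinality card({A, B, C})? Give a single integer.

16000

Tables in S: A(400), B(120), C(120)
Edges inside S: A-C(d=12), C-B(d=30)
numerator = 400 * 120 * 120 = 5760000
denominator = 12 * 30 = 360
card(S) = 5760000 / 360 = 16000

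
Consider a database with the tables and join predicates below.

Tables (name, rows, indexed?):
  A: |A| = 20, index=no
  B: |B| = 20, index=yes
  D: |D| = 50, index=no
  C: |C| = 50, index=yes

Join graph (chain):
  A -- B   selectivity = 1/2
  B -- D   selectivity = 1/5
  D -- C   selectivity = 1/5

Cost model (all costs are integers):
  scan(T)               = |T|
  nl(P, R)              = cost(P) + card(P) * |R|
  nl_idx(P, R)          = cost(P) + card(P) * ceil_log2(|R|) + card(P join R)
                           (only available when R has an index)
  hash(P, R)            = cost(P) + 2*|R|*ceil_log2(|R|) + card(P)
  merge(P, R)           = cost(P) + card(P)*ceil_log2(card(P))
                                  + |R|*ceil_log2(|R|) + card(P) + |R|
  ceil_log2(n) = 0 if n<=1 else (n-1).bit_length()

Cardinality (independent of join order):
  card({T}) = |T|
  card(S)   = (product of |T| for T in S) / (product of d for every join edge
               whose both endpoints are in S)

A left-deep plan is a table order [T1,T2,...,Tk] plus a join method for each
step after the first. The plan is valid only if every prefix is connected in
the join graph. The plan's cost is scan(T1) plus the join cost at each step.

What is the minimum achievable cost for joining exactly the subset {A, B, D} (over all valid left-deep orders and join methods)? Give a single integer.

Selinger DP over subsets of {A,B,D}:
  {A}: scan cost=20, card=20
  {B}: scan cost=20, card=20
  {D}: scan cost=50, card=50
  {AB}: card=200; try (B,hash)→240, (A,hash)→240, (B,merge)→260, (A,merge)→260, (B,nl_idx)→320, (B,nl)→420 …(+1); best=240 via (B,hash)
  {BD}: card=200; try (B,hash)→300, (D,merge)→490, (B,nl_idx)→500, (B,merge)→520, (D,hash)→640, (D,nl)→1020 …(+1); best=300 via (B,hash)
  {ABD}: card=2000; try (A,hash)→700, (D,hash)→1040, (A,merge)→2220, (D,merge)→2390, (A,nl)→4300, (D,nl)→10240; best=700 via (A,hash)

700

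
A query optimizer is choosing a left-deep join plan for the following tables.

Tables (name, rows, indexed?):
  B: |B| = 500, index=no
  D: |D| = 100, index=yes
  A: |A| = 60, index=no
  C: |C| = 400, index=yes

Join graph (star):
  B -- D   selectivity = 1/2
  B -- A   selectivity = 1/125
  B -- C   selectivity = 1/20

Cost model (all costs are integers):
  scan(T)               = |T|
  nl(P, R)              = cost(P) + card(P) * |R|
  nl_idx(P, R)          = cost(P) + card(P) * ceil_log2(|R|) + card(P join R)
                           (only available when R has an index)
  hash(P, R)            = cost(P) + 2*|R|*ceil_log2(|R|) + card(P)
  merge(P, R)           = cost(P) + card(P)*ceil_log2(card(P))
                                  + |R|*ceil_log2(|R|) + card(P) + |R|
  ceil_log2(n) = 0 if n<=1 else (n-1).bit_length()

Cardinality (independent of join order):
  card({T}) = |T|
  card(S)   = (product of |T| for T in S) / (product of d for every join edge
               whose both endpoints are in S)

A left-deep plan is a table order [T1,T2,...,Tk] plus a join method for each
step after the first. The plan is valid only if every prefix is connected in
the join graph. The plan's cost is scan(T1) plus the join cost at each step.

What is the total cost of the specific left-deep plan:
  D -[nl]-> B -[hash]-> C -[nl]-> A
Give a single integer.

30082300

step 1: scan D: cost=100, card=100
step 2: join B via nl
    card(P join B) = 100*500/(2) = 25000
    cost = 100 + 100*500 = 50100
step 3: join C via hash
    card(P join C) = 25000*400/(20) = 500000
    cost = 50100 + 2*400*9 + 25000 = 82300
step 4: join A via nl
    card(P join A) = 500000*60/(125) = 240000
    cost = 82300 + 500000*60 = 30082300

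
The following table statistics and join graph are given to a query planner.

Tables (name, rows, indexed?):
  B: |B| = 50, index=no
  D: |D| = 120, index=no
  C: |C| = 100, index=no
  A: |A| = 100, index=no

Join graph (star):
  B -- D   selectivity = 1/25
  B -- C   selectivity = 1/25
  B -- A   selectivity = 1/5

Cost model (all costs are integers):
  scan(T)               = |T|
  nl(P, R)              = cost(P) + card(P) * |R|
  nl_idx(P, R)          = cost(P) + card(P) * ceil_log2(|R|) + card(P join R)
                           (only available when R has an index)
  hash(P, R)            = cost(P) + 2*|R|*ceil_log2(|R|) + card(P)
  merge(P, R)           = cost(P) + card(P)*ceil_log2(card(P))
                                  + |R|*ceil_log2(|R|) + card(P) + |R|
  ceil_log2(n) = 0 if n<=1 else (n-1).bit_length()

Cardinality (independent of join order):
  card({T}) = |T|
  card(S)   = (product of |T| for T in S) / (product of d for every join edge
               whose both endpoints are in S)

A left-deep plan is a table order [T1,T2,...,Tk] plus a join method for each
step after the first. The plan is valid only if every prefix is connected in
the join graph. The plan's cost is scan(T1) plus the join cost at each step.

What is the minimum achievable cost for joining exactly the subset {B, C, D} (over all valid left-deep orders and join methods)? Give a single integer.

2480

Selinger DP over subsets of {B,C,D}:
  {B}: scan cost=50, card=50
  {D}: scan cost=120, card=120
  {C}: scan cost=100, card=100
  {BD}: card=240; try (B,hash)→840, (D,merge)→1360, (B,merge)→1430, (D,hash)→1780, (D,nl)→6050, (B,nl)→6120; best=840 via (B,hash)
  {BC}: card=200; try (B,hash)→800, (C,merge)→1200, (B,merge)→1250, (C,hash)→1500, (C,nl)→5050, (B,nl)→5100; best=800 via (B,hash)
  {BCD}: card=960; try (C,hash)→2480, (D,hash)→2680, (D,merge)→3560, (C,merge)→3800, (D,nl)→24800, (C,nl)→24840; best=2480 via (C,hash)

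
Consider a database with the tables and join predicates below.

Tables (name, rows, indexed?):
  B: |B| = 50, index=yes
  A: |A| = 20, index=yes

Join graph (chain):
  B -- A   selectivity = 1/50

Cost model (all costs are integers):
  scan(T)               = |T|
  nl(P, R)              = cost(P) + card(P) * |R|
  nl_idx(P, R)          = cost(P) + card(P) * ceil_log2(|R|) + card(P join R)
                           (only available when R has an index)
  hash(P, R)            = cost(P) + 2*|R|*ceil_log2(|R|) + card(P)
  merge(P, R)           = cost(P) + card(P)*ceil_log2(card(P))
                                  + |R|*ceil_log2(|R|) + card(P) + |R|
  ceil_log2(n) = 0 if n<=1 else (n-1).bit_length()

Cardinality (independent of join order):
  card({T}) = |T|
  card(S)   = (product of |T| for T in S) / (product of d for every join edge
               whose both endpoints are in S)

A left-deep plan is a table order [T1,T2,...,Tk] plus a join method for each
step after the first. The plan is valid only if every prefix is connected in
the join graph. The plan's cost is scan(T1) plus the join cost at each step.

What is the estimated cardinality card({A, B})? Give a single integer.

20

Tables in S: A(20), B(50)
Edges inside S: B-A(d=50)
numerator = 20 * 50 = 1000
denominator = 50 = 50
card(S) = 1000 / 50 = 20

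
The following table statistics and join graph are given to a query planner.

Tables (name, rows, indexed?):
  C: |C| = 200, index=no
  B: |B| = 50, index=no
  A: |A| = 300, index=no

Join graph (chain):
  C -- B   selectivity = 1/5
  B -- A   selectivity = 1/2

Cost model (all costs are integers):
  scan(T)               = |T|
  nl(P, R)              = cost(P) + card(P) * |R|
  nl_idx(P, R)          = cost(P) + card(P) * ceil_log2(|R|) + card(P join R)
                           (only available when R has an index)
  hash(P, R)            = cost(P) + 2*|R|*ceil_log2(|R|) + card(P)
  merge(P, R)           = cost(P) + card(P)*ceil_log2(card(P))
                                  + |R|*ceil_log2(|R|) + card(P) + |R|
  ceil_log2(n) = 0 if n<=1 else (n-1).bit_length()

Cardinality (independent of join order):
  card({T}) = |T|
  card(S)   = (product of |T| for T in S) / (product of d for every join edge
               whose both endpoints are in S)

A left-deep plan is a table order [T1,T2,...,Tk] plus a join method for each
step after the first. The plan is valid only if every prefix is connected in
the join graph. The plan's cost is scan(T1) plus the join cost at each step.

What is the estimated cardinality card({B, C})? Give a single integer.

2000

Tables in S: B(50), C(200)
Edges inside S: C-B(d=5)
numerator = 50 * 200 = 10000
denominator = 5 = 5
card(S) = 10000 / 5 = 2000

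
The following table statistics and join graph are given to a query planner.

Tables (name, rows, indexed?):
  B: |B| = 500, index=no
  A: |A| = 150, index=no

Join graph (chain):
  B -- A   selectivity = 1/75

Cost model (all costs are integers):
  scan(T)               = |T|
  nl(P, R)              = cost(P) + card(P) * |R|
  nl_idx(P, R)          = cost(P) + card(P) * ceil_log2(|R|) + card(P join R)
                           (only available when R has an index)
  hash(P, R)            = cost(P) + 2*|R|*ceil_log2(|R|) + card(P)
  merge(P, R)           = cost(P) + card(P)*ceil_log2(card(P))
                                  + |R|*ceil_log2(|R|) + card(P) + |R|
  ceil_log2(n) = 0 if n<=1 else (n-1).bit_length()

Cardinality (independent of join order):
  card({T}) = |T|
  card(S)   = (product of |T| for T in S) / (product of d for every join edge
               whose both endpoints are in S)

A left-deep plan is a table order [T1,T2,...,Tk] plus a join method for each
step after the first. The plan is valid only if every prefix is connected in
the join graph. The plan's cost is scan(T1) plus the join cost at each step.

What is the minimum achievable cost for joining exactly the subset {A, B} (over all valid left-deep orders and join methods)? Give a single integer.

Selinger DP over subsets of {A,B}:
  {B}: scan cost=500, card=500
  {A}: scan cost=150, card=150
  {AB}: card=1000; try (A,hash)→3400, (B,merge)→6500, (A,merge)→6850, (B,hash)→9300, (B,nl)→75150, (A,nl)→75500; best=3400 via (A,hash)

3400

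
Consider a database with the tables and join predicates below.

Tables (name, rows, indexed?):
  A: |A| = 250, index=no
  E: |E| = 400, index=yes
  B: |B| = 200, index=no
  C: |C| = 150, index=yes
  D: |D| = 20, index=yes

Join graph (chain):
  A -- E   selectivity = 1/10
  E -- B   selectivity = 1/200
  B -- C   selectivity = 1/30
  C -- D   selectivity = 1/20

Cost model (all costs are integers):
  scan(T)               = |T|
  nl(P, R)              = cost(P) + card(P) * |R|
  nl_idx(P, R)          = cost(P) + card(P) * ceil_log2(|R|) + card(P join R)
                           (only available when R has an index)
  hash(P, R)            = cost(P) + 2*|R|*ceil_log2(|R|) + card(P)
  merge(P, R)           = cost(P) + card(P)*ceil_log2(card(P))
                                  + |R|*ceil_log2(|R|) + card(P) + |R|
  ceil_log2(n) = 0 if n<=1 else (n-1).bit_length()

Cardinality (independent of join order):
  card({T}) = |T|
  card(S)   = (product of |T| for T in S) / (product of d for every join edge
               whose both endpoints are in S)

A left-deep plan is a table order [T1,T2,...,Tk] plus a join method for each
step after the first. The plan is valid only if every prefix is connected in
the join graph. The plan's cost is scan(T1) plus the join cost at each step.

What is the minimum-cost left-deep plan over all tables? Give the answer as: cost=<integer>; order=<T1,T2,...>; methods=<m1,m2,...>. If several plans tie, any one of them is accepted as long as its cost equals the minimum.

cost=13400; order=B,E,C,D,A; methods=nl_idx,hash,hash,hash

Selinger DP (subsets sized 1..n):
  {A}: scan cost=250, card=250
  {E}: scan cost=400, card=400
  {B}: scan cost=200, card=200
  {C}: scan cost=150, card=150
  {D}: scan cost=20, card=20
  {AE}: card=10000; try (A,hash)→4800, (E,merge)→6500, (A,merge)→6650, (E,hash)→7700, (E,nl_idx)→12500, (E,nl)→100250 …(+1); best=4800 via (A,hash)
  {BE}: card=400; try (E,nl_idx)→2400, (B,hash)→4000, (E,merge)→6000, (B,merge)→6200, (E,hash)→7600, (E,nl)→80200 …(+1); best=2400 via (E,nl_idx)
  {BC}: card=1000; try (C,hash)→2800, (C,nl_idx)→2800, (B,merge)→3300, (C,merge)→3350, (B,hash)→3500, (B,nl)→30150 …(+1); best=2800 via (C,hash)
  {CD}: card=150; try (C,nl_idx)→330, (D,hash)→500, (D,nl_idx)→1050, (C,merge)→1490, (D,merge)→1620, (C,hash)→2440 …(+2); best=330 via (C,nl_idx)
  {ABE}: card=10000; try (A,hash)→6800, (A,merge)→8650, (B,hash)→18000, (A,nl)→102400, (B,merge)→156600, (B,nl)→2004800; best=6800 via (A,hash)
  {BCE}: card=2000; try (C,hash)→5200, (C,nl_idx)→7600, (C,merge)→7750, (E,hash)→11000, (E,nl_idx)→13800, (E,merge)→17800 …(+2); best=5200 via (C,hash)
  {BCD}: card=1000; try (B,merge)→3480, (B,hash)→3680, (D,hash)→4000, (D,nl_idx)→8800, (D,merge)→13920, (D,nl)→22800 …(+1); best=3480 via (B,merge)
  {ABCE}: card=50000; try (A,hash)→11200, (C,hash)→19200, (A,merge)→31450, (C,nl_idx)→136800, (C,merge)→158150, (A,nl)→505200 …(+1); best=11200 via (A,hash)
  {BCDE}: card=2000; try (D,hash)→7400, (E,hash)→11680, (E,nl_idx)→14480, (D,nl_idx)→17200, (E,merge)→18480, (D,merge)→29320 …(+2); best=7400 via (D,hash)
  {ABCDE}: card=50000; try (A,hash)→13400, (A,merge)→33650, (D,hash)→61400, (D,nl_idx)→311200, (A,nl)→507400, (D,merge)→861320 …(+1); best=13400 via (A,hash)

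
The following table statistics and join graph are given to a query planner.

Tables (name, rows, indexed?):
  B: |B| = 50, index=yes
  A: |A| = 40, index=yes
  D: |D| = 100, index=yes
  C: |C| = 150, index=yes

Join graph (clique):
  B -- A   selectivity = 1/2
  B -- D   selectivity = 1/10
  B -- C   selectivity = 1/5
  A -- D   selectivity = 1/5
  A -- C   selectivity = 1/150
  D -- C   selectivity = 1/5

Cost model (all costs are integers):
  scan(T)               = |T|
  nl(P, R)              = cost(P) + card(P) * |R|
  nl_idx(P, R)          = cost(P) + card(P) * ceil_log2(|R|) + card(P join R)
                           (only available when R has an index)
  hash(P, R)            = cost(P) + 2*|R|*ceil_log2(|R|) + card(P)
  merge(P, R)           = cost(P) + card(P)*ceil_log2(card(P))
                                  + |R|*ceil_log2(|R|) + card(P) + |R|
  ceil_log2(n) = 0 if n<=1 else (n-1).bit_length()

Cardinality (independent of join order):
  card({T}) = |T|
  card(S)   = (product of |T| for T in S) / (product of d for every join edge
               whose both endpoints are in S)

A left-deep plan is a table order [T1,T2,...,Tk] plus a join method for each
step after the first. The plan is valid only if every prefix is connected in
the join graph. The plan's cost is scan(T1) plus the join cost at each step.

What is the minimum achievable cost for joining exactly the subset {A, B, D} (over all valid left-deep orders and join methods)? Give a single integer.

1780

Selinger DP over subsets of {A,B,D}:
  {B}: scan cost=50, card=50
  {A}: scan cost=40, card=40
  {D}: scan cost=100, card=100
  {AB}: card=1000; try (A,hash)→580, (B,merge)→670, (B,hash)→680, (A,merge)→680, (B,nl_idx)→1280, (A,nl_idx)→1350 …(+2); best=580 via (A,hash)
  {BD}: card=500; try (B,hash)→800, (D,nl_idx)→900, (D,merge)→1200, (B,nl_idx)→1200, (B,merge)→1250, (D,hash)→1500 …(+2); best=800 via (B,hash)
  {AD}: card=800; try (A,hash)→680, (D,merge)→1120, (D,nl_idx)→1120, (A,merge)→1180, (D,hash)→1480, (A,nl_idx)→1500 …(+2); best=680 via (A,hash)
  {ABD}: card=2000; try (A,hash)→1780, (B,hash)→2080, (D,hash)→2980, (A,nl_idx)→5800, (A,merge)→6080, (B,nl_idx)→7480 …(+6); best=1780 via (A,hash)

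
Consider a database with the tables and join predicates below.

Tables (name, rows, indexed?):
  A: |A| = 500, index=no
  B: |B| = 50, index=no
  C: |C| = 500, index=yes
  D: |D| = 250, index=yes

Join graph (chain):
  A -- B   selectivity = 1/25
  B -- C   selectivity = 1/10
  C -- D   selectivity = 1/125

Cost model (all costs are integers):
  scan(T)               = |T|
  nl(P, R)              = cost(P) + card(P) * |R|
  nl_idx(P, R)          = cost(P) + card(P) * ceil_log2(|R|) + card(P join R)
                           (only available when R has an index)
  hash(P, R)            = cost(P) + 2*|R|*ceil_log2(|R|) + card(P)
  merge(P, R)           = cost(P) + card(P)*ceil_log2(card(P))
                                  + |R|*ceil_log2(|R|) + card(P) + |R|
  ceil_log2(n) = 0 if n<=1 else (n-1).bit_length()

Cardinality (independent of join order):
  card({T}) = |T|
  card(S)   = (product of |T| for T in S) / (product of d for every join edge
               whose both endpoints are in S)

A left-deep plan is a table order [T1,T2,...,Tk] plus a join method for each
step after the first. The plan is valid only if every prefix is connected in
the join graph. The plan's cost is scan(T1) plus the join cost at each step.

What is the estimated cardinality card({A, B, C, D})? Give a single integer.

100000

Tables in S: A(500), B(50), C(500), D(250)
Edges inside S: A-B(d=25), B-C(d=10), C-D(d=125)
numerator = 500 * 50 * 500 * 250 = 3125000000
denominator = 25 * 10 * 125 = 31250
card(S) = 3125000000 / 31250 = 100000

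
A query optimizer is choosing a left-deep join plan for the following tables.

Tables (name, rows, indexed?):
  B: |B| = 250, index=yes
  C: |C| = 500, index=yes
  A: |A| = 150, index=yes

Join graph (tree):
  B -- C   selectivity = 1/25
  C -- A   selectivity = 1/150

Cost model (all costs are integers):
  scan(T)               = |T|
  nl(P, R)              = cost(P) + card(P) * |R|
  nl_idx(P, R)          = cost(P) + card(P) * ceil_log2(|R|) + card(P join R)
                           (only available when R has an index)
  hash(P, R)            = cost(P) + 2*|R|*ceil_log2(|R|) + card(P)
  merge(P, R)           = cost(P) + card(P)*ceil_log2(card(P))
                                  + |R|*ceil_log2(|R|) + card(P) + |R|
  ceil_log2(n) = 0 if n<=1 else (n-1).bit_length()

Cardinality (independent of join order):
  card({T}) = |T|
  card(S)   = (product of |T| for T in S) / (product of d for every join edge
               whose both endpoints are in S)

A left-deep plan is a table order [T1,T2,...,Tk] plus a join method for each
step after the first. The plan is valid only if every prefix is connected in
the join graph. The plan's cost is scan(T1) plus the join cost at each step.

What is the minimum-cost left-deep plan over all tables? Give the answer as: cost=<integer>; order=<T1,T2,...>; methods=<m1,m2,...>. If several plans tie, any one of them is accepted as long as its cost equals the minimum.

cost=6500; order=A,C,B; methods=nl_idx,hash

Selinger DP (subsets sized 1..n):
  {B}: scan cost=250, card=250
  {C}: scan cost=500, card=500
  {A}: scan cost=150, card=150
  {BC}: card=5000; try (B,hash)→5000, (C,merge)→7500, (C,nl_idx)→7500, (B,merge)→7750, (C,hash)→9500, (B,nl_idx)→9500 …(+2); best=5000 via (B,hash)
  {AC}: card=500; try (C,nl_idx)→2000, (A,hash)→3400, (A,nl_idx)→5000, (C,merge)→6500, (A,merge)→6850, (C,hash)→9300 …(+2); best=2000 via (C,nl_idx)
  {ABC}: card=5000; try (B,hash)→6500, (B,merge)→9250, (B,nl_idx)→11000, (A,hash)→12400, (A,nl_idx)→50000, (A,merge)→76350 …(+2); best=6500 via (B,hash)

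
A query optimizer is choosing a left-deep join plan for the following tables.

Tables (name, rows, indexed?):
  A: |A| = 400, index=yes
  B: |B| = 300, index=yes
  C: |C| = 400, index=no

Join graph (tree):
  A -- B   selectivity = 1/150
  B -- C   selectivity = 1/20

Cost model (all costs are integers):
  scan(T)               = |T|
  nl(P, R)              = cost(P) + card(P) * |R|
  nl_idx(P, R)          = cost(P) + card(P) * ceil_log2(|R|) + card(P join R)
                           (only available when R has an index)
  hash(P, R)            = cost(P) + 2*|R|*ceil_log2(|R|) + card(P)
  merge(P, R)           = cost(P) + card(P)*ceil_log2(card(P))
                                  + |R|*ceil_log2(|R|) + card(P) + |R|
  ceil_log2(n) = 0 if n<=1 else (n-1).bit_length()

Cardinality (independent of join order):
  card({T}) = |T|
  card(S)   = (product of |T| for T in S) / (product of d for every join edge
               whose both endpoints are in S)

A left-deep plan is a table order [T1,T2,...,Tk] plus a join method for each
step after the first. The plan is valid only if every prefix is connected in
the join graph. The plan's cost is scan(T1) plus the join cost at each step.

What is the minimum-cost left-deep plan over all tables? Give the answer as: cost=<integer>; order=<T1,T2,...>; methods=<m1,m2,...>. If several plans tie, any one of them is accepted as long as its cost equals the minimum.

cost=11800; order=B,A,C; methods=nl_idx,hash

Selinger DP (subsets sized 1..n):
  {A}: scan cost=400, card=400
  {B}: scan cost=300, card=300
  {C}: scan cost=400, card=400
  {AB}: card=800; try (A,nl_idx)→3800, (B,nl_idx)→4800, (B,hash)→6200, (A,merge)→7300, (B,merge)→7400, (A,hash)→7800 …(+2); best=3800 via (A,nl_idx)
  {BC}: card=6000; try (B,hash)→6200, (C,merge)→7300, (B,merge)→7400, (C,hash)→7800, (B,nl_idx)→10000, (C,nl)→120300 …(+1); best=6200 via (B,hash)
  {ABC}: card=16000; try (C,hash)→11800, (C,merge)→16600, (A,hash)→19400, (A,nl_idx)→76200, (A,merge)→94200, (C,nl)→323800 …(+1); best=11800 via (C,hash)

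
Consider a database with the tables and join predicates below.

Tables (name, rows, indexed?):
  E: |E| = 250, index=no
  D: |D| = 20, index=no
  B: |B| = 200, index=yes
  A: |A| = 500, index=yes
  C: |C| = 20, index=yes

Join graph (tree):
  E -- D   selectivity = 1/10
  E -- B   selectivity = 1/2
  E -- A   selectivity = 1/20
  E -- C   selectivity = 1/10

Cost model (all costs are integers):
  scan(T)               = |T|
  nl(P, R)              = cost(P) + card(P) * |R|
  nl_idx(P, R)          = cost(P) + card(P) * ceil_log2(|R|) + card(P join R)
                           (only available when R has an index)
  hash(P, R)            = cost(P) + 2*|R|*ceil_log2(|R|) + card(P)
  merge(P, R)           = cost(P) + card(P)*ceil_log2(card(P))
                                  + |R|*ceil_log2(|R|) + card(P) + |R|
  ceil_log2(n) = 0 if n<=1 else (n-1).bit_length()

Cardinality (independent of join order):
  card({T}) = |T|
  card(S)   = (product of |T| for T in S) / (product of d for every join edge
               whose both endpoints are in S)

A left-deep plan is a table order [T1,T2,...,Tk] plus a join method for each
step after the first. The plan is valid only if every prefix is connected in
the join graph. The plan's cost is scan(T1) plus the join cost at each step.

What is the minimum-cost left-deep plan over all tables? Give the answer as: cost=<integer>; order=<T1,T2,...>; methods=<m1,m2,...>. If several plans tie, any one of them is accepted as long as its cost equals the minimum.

Selinger DP (subsets sized 1..n):
  {E}: scan cost=250, card=250
  {D}: scan cost=20, card=20
  {B}: scan cost=200, card=200
  {A}: scan cost=500, card=500
  {C}: scan cost=20, card=20
  {DE}: card=500; try (D,hash)→700, (E,merge)→2390, (D,merge)→2620, (E,hash)→4040, (E,nl)→5020, (D,nl)→5250; best=700 via (D,hash)
  {BE}: card=25000; try (B,hash)→3700, (E,merge)→4250, (B,merge)→4300, (E,hash)→4400, (B,nl_idx)→27250, (E,nl)→50200 …(+1); best=3700 via (B,hash)
  {AE}: card=6250; try (E,hash)→5000, (A,merge)→7500, (E,merge)→7750, (A,nl_idx)→8750, (A,hash)→9500, (A,nl)→125250 …(+1); best=5000 via (E,hash)
  {CE}: card=500; try (C,hash)→700, (C,nl_idx)→2000, (E,merge)→2390, (C,merge)→2620, (E,hash)→4040, (E,nl)→5020 …(+1); best=700 via (C,hash)
  {BDE}: card=50000; try (B,hash)→4400, (B,merge)→7500, (D,hash)→28900, (B,nl_idx)→54700, (B,nl)→100700, (D,merge)→403820 …(+1); best=4400 via (B,hash)
  {ADE}: card=12500; try (A,hash)→10200, (A,merge)→10700, (D,hash)→11450, (A,nl_idx)→17700, (D,merge)→92620, (D,nl)→130000 …(+1); best=10200 via (A,hash)
  {CDE}: card=1000; try (D,hash)→1400, (C,hash)→1400, (C,nl_idx)→4200, (D,merge)→5820, (C,merge)→5820, (D,nl)→10700 …(+1); best=1400 via (D,hash)
  {ABE}: card=625000; try (B,hash)→14450, (A,hash)→37700, (B,merge)→94300, (A,merge)→408700, (B,nl_idx)→680000, (A,nl_idx)→853700 …(+2); best=14450 via (B,hash)
  {BCE}: card=50000; try (B,hash)→4400, (B,merge)→7500, (C,hash)→28900, (B,nl_idx)→54700, (B,nl)→100700, (C,nl_idx)→178700 …(+2); best=4400 via (B,hash)
  {ACE}: card=12500; try (A,hash)→10200, (A,merge)→10700, (C,hash)→11450, (A,nl_idx)→17700, (C,nl_idx)→48750, (C,merge)→92620 …(+2); best=10200 via (A,hash)
  {ABDE}: card=1250000; try (B,hash)→25900, (A,hash)→63400, (B,merge)→199500, (D,hash)→639650, (A,merge)→859400, (B,nl_idx)→1360200 …(+5); best=25900 via (B,hash)
  {BCDE}: card=100000; try (B,hash)→5600, (B,merge)→14200, (D,hash)→54600, (C,hash)→54600, (B,nl_idx)→109400, (B,nl)→201400 …(+5); best=5600 via (B,hash)
  {ACDE}: card=25000; try (A,hash)→11400, (A,merge)→17400, (D,hash)→22900, (C,hash)→22900, (A,nl_idx)→35400, (C,nl_idx)→97700 …(+5); best=11400 via (A,hash)
  {ABCE}: card=1250000; try (B,hash)→25900, (A,hash)→63400, (B,merge)→199500, (C,hash)→639650, (A,merge)→859400, (B,nl_idx)→1360200 …(+6); best=25900 via (B,hash)
  {ABCDE}: card=2500000; try (B,hash)→39600, (A,hash)→114600, (B,merge)→413200, (D,hash)→1276100, (C,hash)→1276100, (A,merge)→1810600 …(+9); best=39600 via (B,hash)

cost=39600; order=E,C,D,A,B; methods=hash,hash,hash,hash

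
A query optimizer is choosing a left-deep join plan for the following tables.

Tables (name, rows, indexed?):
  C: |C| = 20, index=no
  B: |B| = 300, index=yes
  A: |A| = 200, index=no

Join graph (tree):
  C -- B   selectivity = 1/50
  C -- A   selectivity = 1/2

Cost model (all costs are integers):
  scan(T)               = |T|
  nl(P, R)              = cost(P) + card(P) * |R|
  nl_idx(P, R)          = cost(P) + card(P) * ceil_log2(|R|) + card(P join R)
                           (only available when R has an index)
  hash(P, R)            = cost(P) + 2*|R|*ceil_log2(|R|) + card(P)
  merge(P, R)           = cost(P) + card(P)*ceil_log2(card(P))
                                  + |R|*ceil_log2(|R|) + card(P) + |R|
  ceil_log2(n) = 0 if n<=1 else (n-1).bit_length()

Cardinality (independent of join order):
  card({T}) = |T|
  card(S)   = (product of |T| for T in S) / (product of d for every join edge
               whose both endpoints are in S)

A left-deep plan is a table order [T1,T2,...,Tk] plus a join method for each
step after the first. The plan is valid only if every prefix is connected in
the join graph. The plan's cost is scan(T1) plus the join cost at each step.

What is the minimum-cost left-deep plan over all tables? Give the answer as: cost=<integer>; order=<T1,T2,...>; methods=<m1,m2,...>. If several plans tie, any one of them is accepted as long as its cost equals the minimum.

cost=3080; order=C,B,A; methods=nl_idx,merge

Selinger DP (subsets sized 1..n):
  {C}: scan cost=20, card=20
  {B}: scan cost=300, card=300
  {A}: scan cost=200, card=200
  {BC}: card=120; try (B,nl_idx)→320, (C,hash)→800, (B,merge)→3140, (C,merge)→3420, (B,hash)→5440, (B,nl)→6020 …(+1); best=320 via (B,nl_idx)
  {AC}: card=2000; try (C,hash)→600, (A,merge)→1940, (C,merge)→2120, (A,hash)→3240, (A,nl)→4020, (C,nl)→4200; best=600 via (C,hash)
  {ABC}: card=12000; try (A,merge)→3080, (A,hash)→3640, (B,hash)→8000, (A,nl)→24320, (B,merge)→27600, (B,nl_idx)→30600 …(+1); best=3080 via (A,merge)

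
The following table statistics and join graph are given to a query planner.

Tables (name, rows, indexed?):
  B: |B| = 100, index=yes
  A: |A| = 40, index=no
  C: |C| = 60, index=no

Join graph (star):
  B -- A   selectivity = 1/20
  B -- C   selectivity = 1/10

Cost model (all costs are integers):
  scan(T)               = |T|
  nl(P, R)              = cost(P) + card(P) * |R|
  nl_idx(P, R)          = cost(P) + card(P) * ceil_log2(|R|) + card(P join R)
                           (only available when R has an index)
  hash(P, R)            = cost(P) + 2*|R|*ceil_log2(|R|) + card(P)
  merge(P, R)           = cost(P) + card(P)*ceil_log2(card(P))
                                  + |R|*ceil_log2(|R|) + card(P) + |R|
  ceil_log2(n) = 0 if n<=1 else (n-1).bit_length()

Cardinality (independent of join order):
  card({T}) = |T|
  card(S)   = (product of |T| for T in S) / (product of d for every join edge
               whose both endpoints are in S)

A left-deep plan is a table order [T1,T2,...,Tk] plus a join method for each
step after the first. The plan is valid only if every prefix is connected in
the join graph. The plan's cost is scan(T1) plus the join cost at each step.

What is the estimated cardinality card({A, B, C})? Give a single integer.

1200

Tables in S: A(40), B(100), C(60)
Edges inside S: B-A(d=20), B-C(d=10)
numerator = 40 * 100 * 60 = 240000
denominator = 20 * 10 = 200
card(S) = 240000 / 200 = 1200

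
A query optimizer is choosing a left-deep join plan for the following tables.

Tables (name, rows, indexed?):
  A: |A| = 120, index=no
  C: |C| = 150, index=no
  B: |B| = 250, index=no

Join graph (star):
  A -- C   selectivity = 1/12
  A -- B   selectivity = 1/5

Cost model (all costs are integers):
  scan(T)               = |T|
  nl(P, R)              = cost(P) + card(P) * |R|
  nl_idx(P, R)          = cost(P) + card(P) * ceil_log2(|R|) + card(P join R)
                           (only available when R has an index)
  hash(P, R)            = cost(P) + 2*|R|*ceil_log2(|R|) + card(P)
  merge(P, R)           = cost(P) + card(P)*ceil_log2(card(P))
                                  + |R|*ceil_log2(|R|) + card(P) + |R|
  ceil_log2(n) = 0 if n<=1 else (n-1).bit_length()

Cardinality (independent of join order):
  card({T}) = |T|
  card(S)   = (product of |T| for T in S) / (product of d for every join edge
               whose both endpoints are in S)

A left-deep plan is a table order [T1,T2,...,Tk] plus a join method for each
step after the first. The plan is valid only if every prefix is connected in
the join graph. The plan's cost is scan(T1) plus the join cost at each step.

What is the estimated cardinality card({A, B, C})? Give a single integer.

75000

Tables in S: A(120), B(250), C(150)
Edges inside S: A-C(d=12), A-B(d=5)
numerator = 120 * 250 * 150 = 4500000
denominator = 12 * 5 = 60
card(S) = 4500000 / 60 = 75000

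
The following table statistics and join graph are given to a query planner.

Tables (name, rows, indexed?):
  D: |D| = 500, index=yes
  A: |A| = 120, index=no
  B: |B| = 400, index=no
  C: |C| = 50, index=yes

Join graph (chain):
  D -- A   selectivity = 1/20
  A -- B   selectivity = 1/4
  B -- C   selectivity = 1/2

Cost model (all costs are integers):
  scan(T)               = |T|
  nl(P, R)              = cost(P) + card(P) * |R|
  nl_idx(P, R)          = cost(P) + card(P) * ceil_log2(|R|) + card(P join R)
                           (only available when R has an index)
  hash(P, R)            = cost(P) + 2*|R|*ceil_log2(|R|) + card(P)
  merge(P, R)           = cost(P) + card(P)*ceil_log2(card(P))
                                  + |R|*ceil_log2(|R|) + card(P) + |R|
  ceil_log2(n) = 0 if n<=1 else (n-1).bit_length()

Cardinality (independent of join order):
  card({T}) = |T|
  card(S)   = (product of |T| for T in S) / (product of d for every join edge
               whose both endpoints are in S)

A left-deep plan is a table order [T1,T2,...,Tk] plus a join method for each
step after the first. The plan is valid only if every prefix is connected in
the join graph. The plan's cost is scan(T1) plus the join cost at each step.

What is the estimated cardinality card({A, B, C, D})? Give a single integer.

Tables in S: A(120), B(400), C(50), D(500)
Edges inside S: D-A(d=20), A-B(d=4), B-C(d=2)
numerator = 120 * 400 * 50 * 500 = 1200000000
denominator = 20 * 4 * 2 = 160
card(S) = 1200000000 / 160 = 7500000

7500000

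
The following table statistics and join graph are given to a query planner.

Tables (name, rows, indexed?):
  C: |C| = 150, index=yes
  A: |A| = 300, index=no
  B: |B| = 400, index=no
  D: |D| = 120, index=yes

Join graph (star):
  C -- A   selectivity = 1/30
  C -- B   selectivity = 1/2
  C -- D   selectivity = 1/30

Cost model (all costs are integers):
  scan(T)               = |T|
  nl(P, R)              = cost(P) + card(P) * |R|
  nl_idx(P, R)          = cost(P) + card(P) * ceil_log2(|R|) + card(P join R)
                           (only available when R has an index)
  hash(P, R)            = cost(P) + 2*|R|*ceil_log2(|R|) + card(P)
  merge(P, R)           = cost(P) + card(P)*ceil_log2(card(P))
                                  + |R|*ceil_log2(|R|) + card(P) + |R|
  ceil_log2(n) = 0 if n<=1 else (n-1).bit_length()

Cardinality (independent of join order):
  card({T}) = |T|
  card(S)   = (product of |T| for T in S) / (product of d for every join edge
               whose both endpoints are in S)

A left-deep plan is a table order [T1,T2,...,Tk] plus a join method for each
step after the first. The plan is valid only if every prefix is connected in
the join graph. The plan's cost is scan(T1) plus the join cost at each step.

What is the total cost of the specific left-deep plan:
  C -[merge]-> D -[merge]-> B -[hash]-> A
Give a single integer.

138460

step 1: scan C: cost=150, card=150
step 2: join D via merge
    card(P join D) = 150*120/(30) = 600
    cost = 150 + 150*8 + 120*7 + 150 + 120 = 2460
step 3: join B via merge
    card(P join B) = 600*400/(2) = 120000
    cost = 2460 + 600*10 + 400*9 + 600 + 400 = 13060
step 4: join A via hash
    card(P join A) = 120000*300/(30) = 1200000
    cost = 13060 + 2*300*9 + 120000 = 138460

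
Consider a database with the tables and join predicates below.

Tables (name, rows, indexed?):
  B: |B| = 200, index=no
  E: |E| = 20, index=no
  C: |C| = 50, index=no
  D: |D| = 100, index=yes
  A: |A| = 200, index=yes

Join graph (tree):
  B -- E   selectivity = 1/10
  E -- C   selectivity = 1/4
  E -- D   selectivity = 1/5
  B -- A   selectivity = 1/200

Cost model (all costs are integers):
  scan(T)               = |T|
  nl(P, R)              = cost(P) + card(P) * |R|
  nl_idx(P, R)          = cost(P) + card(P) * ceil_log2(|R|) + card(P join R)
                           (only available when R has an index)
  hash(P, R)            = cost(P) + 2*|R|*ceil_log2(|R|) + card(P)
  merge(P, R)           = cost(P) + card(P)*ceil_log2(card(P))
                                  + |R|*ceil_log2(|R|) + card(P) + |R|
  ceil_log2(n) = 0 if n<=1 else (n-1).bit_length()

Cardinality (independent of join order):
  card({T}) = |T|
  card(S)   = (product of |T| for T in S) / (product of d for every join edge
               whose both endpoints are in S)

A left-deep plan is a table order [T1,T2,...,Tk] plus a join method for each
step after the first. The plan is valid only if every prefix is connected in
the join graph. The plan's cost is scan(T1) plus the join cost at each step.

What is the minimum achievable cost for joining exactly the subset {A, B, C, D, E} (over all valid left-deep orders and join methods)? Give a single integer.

9800

Selinger DP over subsets of {A,B,C,D,E}:
  {B}: scan cost=200, card=200
  {E}: scan cost=20, card=20
  {C}: scan cost=50, card=50
  {D}: scan cost=100, card=100
  {A}: scan cost=200, card=200
  {BE}: card=400; try (E,hash)→600, (B,merge)→1940, (E,merge)→2120, (B,hash)→3240, (B,nl)→4020, (E,nl)→4200; best=600 via (E,hash)
  {AB}: card=200; try (A,nl_idx)→2000, (B,hash)→3600, (A,hash)→3600, (B,merge)→3800, (A,merge)→3800, (B,nl)→40200 …(+1); best=2000 via (A,nl_idx)
  {CE}: card=250; try (E,hash)→300, (C,merge)→490, (E,merge)→520, (C,hash)→640, (C,nl)→1020, (E,nl)→1050; best=300 via (E,hash)
  {DE}: card=400; try (E,hash)→400, (D,nl_idx)→560, (D,merge)→940, (E,merge)→1020, (D,hash)→1440, (D,nl)→2020 …(+1); best=400 via (E,hash)
  {BCE}: card=5000; try (C,hash)→1600, (B,hash)→3750, (B,merge)→4350, (C,merge)→4950, (C,nl)→20600, (B,nl)→50300; best=1600 via (C,hash)
  {BDE}: card=8000; try (D,hash)→2400, (B,hash)→4000, (D,merge)→5400, (B,merge)→6200, (D,nl_idx)→11400, (D,nl)→40600 …(+1); best=2400 via (D,hash)
  {ABE}: card=400; try (E,hash)→2400, (E,merge)→3920, (A,hash)→4200, (A,nl_idx)→4200, (E,nl)→6000, (A,merge)→6400 …(+1); best=2400 via (E,hash)
  {CDE}: card=5000; try (C,hash)→1400, (D,hash)→1950, (D,merge)→3350, (C,merge)→4750, (D,nl_idx)→7050, (C,nl)→20400 …(+1); best=1400 via (C,hash)
  {BCDE}: card=100000; try (D,hash)→8000, (B,hash)→9600, (C,hash)→11000, (D,merge)→72400, (B,merge)→73200, (C,merge)→114750 …(+4); best=8000 via (D,hash)
  {ABCE}: card=5000; try (C,hash)→3400, (C,merge)→6750, (A,hash)→9800, (C,nl)→22400, (A,nl_idx)→46600, (A,merge)→73400 …(+1); best=3400 via (C,hash)
  {ABDE}: card=8000; try (D,hash)→4200, (D,merge)→7200, (D,nl_idx)→13200, (A,hash)→13600, (D,nl)→42400, (A,nl_idx)→74400 …(+2); best=4200 via (D,hash)
  {ABCDE}: card=100000; try (D,hash)→9800, (C,hash)→12800, (D,merge)→74200, (A,hash)→111200, (C,merge)→116550, (D,nl_idx)→138400 …(+5); best=9800 via (D,hash)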